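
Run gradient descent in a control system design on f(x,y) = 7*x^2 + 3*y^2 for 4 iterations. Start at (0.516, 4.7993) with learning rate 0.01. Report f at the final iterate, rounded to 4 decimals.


Gradient descent on f(x,y) = 7*x^2 + 3*y^2.
Starting point: (0.516, 4.7993), alpha = 0.01
Step 1: grad_x = 2*7*0.516 = 7.224, grad_y = 2*3*4.7993 = 28.7958
  x_1 = 0.516 - 0.01*7.224 = 0.4438
  y_1 = 4.7993 - 0.01*28.7958 = 4.5113
Step 2: grad_x = 2*7*0.4438 = 6.2126, grad_y = 2*3*4.5113 = 27.0681
  x_2 = 0.4438 - 0.01*6.2126 = 0.3816
  y_2 = 4.5113 - 0.01*27.0681 = 4.2407
Step 3: grad_x = 2*7*0.3816 = 5.3429, grad_y = 2*3*4.2407 = 25.444
  x_3 = 0.3816 - 0.01*5.3429 = 0.3282
  y_3 = 4.2407 - 0.01*25.444 = 3.9862
Step 4: grad_x = 2*7*0.3282 = 4.5949, grad_y = 2*3*3.9862 = 23.9173
  x_4 = 0.3282 - 0.01*4.5949 = 0.2823
  y_4 = 3.9862 - 0.01*23.9173 = 3.747
f(0.2823, 3.747) = 7*0.2823^2 + 3*3.747^2 = 42.6788


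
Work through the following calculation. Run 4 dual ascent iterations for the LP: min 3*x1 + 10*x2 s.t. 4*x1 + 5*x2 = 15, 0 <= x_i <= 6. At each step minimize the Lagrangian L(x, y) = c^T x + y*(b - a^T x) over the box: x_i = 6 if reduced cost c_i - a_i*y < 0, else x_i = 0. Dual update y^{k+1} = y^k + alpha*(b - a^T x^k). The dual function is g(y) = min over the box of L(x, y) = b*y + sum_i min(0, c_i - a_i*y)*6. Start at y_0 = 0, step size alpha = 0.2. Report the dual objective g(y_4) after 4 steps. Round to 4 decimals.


Dual ascent for LP: min 3*x1 + 10*x2, 4*x1 + 5*x2 = 15, 0 <= x_i <= 6
Step 1: y^k = 0.0, reduced costs: (3.0, 10.0)
  x^k = (0.0, 0.0), subgradient = b - a^T x = 15.0
  y^{k+1} = 0.0 + 0.2*15.0 = 3.0
Step 2: y^k = 3.0, reduced costs: (-9.0, -5.0)
  x^k = (6.0, 6.0), subgradient = b - a^T x = -39.0
  y^{k+1} = 3.0 + 0.2*-39.0 = -4.8
Step 3: y^k = -4.8, reduced costs: (22.2, 34.0)
  x^k = (0.0, 0.0), subgradient = b - a^T x = 15.0
  y^{k+1} = -4.8 + 0.2*15.0 = -1.8
Step 4: y^k = -1.8, reduced costs: (10.2, 19.0)
  x^k = (0.0, 0.0), subgradient = b - a^T x = 15.0
  y^{k+1} = -1.8 + 0.2*15.0 = 1.2
Dual objective at y_4 = 1.2: reduced costs (-1.8, 4.0), box minimizer x = (6.0, 0.0)
g(y_4) = b*y + (c1 - a1*y)*x1 + (c2 - a2*y)*x2 = 15*1.2 + (-1.8)*6.0 + 4.0*0.0 = 18.0 - 10.8 + 0.0 = 7.2


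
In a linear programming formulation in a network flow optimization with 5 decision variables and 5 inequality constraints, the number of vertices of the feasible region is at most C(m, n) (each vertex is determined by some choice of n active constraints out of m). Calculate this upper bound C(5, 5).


Each vertex corresponds to some choice of n active constraints out of m, so the number of vertices is at most C(m, n) = m! / (n!(m-n)!).
m = 5, n = 5
Numerator: 5 * 4 * 3 * 2 * 1
Denominator: 5! = 120
C(5, 5) = 1


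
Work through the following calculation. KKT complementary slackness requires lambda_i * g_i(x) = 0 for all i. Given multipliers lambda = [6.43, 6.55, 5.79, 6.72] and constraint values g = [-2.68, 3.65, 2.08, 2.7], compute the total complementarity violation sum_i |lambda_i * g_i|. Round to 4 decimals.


KKT complementary slackness check:
lambda_1 * g_1 = 6.43 * -2.68 = -17.2324
lambda_2 * g_2 = 6.55 * 3.65 = 23.9075
lambda_3 * g_3 = 5.79 * 2.08 = 12.0432
lambda_4 * g_4 = 6.72 * 2.7 = 18.144
Total violation = 17.2324 + 23.9075 + 12.0432 + 18.144 = 71.3271


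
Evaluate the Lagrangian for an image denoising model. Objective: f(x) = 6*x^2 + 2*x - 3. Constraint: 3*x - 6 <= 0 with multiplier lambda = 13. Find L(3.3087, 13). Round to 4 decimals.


Step 1: Evaluate f(x).
f(3.3087) = 6*3.3087^2 + 2*3.3087 - 3 = 69.3024
Step 2: Evaluate g(x).
g(3.3087) = 3*3.3087 - 6 = 3.9261
Step 3: Compute Lagrangian.
L = 69.3024 + 13*3.9261 = 120.3417


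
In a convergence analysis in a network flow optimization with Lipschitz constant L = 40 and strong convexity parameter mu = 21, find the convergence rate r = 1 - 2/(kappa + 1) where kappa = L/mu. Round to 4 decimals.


Step 1: Compute the condition number.
kappa = L/mu = 40/21 = 1.9048
Step 2: Compute the convergence rate.
r = 1 - 2/(kappa + 1) = 1 - 2*mu/(L + mu) = (L - mu)/(L + mu) = 19/61 = 0.3115


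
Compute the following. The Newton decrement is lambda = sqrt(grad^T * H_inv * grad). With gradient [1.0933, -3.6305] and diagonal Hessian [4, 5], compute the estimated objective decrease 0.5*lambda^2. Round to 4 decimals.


Step 1: H is diagonal, so H^(-1) * g = [0.2733, -0.7261].
Step 2: g^T H^(-1) g = sum_i g_i^2 / H_ii
  = (1.0933)^2/4 + (-3.6305)^2/5
  = 0.2988 + 2.6361 = 2.9349
Step 3: Objective decrease = 0.5 * g^T H^(-1) g = 1.4675


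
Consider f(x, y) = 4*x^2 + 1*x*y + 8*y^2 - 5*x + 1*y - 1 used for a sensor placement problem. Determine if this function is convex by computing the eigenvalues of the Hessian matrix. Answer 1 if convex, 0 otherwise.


The Hessian of f(x,y) = 4*x^2 + 1*x*y + 8*y^2 - 5*x + 1*y - 1 is:
H = [[8, 1], [1, 16]]
Trace = 8 + 16 = 24
Determinant = 8*16 - (1)^2 = 127
Discriminant = (24)^2 - 4*127 = 68.0
Eigenvalues: lambda_1 = 7.8769, lambda_2 = 16.1231
The function is convex.

1


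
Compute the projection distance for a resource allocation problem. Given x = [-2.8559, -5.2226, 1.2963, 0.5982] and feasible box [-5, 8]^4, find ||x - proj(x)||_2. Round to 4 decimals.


Project each component onto [-5, 8].
clip(-2.8559) = -2.8559, clip(-5.2226) = -5.0, clip(1.2963) = 1.2963, clip(0.5982) = 0.5982
Projection = [-2.8559, -5.0, 1.2963, 0.5982]
Squared diffs: [0.0, 0.0496, 0.0, 0.0]
Distance = sqrt(0.0496) = 0.2226


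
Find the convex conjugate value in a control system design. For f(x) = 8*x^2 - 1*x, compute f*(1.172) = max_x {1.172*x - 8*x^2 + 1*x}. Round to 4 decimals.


f*(y) = sup_x {y*x - a*x^2 - b*x} = sup_x {(y-b)*x - a*x^2}
FOC: (y - b) - 2a*x = 0 => x* = (y - b)/(2a)
x* = (1.172 + 1)/(2*8) = 0.1358
f*(1.172) = (y-b)^2/(4a) = (1.172 + 1)^2/(4*8)
= 4.7176/32 = 0.1474


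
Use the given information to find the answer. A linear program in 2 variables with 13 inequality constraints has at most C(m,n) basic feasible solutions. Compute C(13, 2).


Each vertex corresponds to some choice of n active constraints out of m, so the number of vertices is at most C(m, n) = m! / (n!(m-n)!).
m = 13, n = 2
Numerator: 13 * 12
Denominator: 2! = 2
C(13, 2) = 78


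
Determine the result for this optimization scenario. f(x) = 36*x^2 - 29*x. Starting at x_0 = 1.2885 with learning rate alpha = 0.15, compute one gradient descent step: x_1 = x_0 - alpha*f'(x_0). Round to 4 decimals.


We compute the gradient at x_0 and apply the update.
f'(x) = 72*x - 29
f'(1.2885) = 72*1.2885 - 29 = 63.772
x_1 = 1.2885 - 0.15*63.772 = -8.2773


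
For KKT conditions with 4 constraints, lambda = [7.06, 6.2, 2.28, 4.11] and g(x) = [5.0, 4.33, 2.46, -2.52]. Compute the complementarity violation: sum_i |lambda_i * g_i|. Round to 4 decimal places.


KKT complementary slackness check:
lambda_1 * g_1 = 7.06 * 5.0 = 35.3
lambda_2 * g_2 = 6.2 * 4.33 = 26.846
lambda_3 * g_3 = 2.28 * 2.46 = 5.6088
lambda_4 * g_4 = 4.11 * -2.52 = -10.3572
Total violation = 35.3 + 26.846 + 5.6088 + 10.3572 = 78.112


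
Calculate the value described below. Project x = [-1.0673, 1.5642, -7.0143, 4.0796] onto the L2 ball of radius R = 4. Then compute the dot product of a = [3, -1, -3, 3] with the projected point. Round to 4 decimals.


Step 1: Compute ||x|| (intermediates to 6 decimals).
||x|| = sqrt((-1.0673)^2 + 1.5642^2 + (-7.0143)^2 + 4.0796^2) = 8.33243
Step 2: Project.
Since ||x|| > R, scale = R/||x|| = 4/8.33243 = 0.480052, proj(x) = scale * x
proj(x) = [-0.512359, 0.750897, -3.367229, 1.95842]
Step 3: Dot product.
a^T * proj(x) = 3*(-0.512359) - 1*0.750897 - 3*(-3.367229) + 3*1.95842 = 13.689


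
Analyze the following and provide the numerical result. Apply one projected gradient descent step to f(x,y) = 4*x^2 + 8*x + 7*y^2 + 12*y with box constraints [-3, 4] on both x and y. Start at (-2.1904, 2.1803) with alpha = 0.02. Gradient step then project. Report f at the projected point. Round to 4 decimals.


Step 1: Compute gradient at (-2.1904, 2.1803).
grad_x = 2*4*-2.1904 + 8 = -9.5232
grad_y = 2*7*2.1803 + 12 = 42.5242
Step 2: Gradient step.
x_raw = -2.1904 - 0.02*-9.5232 = -1.9999
y_raw = 2.1803 - 0.02*42.5242 = 1.3298
Step 3: Project onto [-3, 4].
x_proj = clip(-1.9999) = -1.9999
y_proj = clip(1.3298) = 1.3298
Step 4: Evaluate f.
f(-1.9999, 1.3298) = 28.3362


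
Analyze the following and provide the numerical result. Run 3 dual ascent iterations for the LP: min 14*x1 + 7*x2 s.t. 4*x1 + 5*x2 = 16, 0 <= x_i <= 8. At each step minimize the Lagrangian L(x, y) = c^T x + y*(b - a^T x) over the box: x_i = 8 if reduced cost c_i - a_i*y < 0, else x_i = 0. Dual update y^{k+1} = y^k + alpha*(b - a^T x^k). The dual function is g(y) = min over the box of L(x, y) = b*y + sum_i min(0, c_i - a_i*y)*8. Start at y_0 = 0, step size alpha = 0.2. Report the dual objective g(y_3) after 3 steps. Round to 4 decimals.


Dual ascent for LP: min 14*x1 + 7*x2, 4*x1 + 5*x2 = 16, 0 <= x_i <= 8
Step 1: y^k = 0.0, reduced costs: (14.0, 7.0)
  x^k = (0.0, 0.0), subgradient = b - a^T x = 16.0
  y^{k+1} = 0.0 + 0.2*16.0 = 3.2
Step 2: y^k = 3.2, reduced costs: (1.2, -9.0)
  x^k = (0.0, 8.0), subgradient = b - a^T x = -24.0
  y^{k+1} = 3.2 + 0.2*-24.0 = -1.6
Step 3: y^k = -1.6, reduced costs: (20.4, 15.0)
  x^k = (0.0, 0.0), subgradient = b - a^T x = 16.0
  y^{k+1} = -1.6 + 0.2*16.0 = 1.6
Dual objective at y_3 = 1.6: reduced costs (7.6, -1.0), box minimizer x = (0.0, 8.0)
g(y_3) = b*y + (c1 - a1*y)*x1 + (c2 - a2*y)*x2 = 16*1.6 + 7.6*0.0 + (-1.0)*8.0 = 25.6 + 0.0 - 8.0 = 17.6


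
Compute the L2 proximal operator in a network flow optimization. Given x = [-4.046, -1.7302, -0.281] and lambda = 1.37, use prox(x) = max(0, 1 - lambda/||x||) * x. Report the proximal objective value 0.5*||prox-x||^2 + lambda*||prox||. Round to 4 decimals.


Step 1: Compute ||x||.
||x|| = 4.4094
Step 2: Compute scaling factor.
scale = max(0, 1 - 1.37/4.4094) = 0.6893
Step 3: prox(x) = [-2.7889, -1.1926, -0.1937]
||prox(x)|| = 3.0394
Step 4: Proximal objective.
0.5*||prox-x||^2 = 0.9385
lambda*||prox|| = 4.164
Total = 5.1024


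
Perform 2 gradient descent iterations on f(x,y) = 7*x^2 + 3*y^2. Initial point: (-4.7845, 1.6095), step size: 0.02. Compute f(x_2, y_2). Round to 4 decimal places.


Gradient descent on f(x,y) = 7*x^2 + 3*y^2.
Starting point: (-4.7845, 1.6095), alpha = 0.02
Step 1: grad_x = 2*7*-4.7845 = -66.983, grad_y = 2*3*1.6095 = 9.657
  x_1 = -4.7845 - 0.02*-66.983 = -3.4448
  y_1 = 1.6095 - 0.02*9.657 = 1.4164
Step 2: grad_x = 2*7*-3.4448 = -48.2278, grad_y = 2*3*1.4164 = 8.4982
  x_2 = -3.4448 - 0.02*-48.2278 = -2.4803
  y_2 = 1.4164 - 0.02*8.4982 = 1.2464
f(-2.4803, 1.2464) = 7*(-2.4803)^2 + 3*1.2464^2 = 47.7232


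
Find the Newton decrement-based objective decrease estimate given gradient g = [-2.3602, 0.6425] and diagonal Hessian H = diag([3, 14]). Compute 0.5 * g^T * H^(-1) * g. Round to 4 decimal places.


Step 1: H is diagonal, so H^(-1) * g = [-0.7867, 0.0459].
Step 2: g^T H^(-1) g = sum_i g_i^2 / H_ii
  = (-2.3602)^2/3 + (0.6425)^2/14
  = 1.8568 + 0.0295 = 1.8863
Step 3: Objective decrease = 0.5 * g^T H^(-1) g = 0.9432


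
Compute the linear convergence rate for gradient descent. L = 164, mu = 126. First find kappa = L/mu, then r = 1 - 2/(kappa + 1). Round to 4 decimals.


Step 1: Compute the condition number.
kappa = L/mu = 164/126 = 1.3016
Step 2: Compute the convergence rate.
r = 1 - 2/(kappa + 1) = 1 - 2*mu/(L + mu) = (L - mu)/(L + mu) = 38/290 = 0.131


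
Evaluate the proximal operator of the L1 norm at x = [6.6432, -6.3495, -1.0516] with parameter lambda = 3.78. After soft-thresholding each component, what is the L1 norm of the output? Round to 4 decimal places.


Soft-thresholding with lambda = 3.78:
prox(6.6432) = sign(6.6432)*max(|6.6432| - 3.78, 0) = 2.8632
prox(-6.3495) = sign(-6.3495)*max(|-6.3495| - 3.78, 0) = -2.5695
prox(-1.0516) = sign(-1.0516)*max(|-1.0516| - 3.78, 0) = 0.0
prox(x) = [2.8632, -2.5695, 0.0]
||prox(x)||_1 = 2.8632 + 2.5695 + 0.0 = 5.4327


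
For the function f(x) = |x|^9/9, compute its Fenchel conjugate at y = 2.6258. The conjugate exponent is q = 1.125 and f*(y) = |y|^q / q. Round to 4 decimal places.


The conjugate exponent q satisfies 1/p + 1/q = 1.
p = 9, so q = 9/(9 - 1) = 1.125
|y|^q = 2.6258^1.125 = 2.9626
f*(2.6258) = 2.9626 / 1.125 = 2.6334


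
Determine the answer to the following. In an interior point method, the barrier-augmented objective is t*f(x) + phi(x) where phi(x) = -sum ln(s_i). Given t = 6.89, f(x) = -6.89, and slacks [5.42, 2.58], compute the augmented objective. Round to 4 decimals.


Step 1: Compute log-barrier.
ln values: [1.6901, 0.9478]
phi = -(1.6901 + 0.9478) = -2.6379
Step 2: Compute augmented objective.
t*f(x) = 6.89*-6.89 = -47.4721
Total = -47.4721 - 2.6379 = -50.11


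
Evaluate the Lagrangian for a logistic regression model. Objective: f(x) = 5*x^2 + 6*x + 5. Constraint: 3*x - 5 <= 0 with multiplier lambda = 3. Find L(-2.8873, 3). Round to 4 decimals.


Step 1: Evaluate f(x).
f(-2.8873) = 5*(-2.8873)^2 + 6*(-2.8873) + 5 = 29.3587
Step 2: Evaluate g(x).
g(-2.8873) = 3*-2.8873 - 5 = -13.6619
Step 3: Compute Lagrangian.
L = 29.3587 + 3*-13.6619 = -11.627


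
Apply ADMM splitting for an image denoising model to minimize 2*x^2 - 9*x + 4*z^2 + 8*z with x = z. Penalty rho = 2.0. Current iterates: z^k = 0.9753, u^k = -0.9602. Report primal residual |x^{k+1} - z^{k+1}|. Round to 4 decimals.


ADMM iteration with rho = 2.0, z^k = 0.9753, u^k = -0.9602
Step 1: x-update.
Minimize 2*x^2 - 9*x + (2.0/2)*(x - 0.9753 - 0.9602)^2
FOC: (2*2 + 2.0)*x = 9 + 2.0*(0.9753 + 0.9602)
x^{k+1} = 2.1452
Step 2: z-update.
Minimize 4*z^2 + 8*z + (2.0/2)*(2.1452 - z - 0.9602)^2
FOC: (2*4 + 2.0)*z = -8 + 2.0*(2.1452 - 0.9602)
z^{k+1} = -0.563
Step 3: u-update.
u^{k+1} = -0.9602 + 2.1452 + 0.563 = 1.748
Step 4: Primal residual = |2.1452 + 0.563| = 2.7082


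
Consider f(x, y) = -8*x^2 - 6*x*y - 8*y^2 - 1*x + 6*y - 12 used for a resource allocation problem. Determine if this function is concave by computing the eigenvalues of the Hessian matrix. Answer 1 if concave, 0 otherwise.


The Hessian of f(x,y) = -8*x^2 - 6*x*y - 8*y^2 - 1*x + 6*y - 12 is:
H = [[-16, -6], [-6, -16]]
Trace = -16 - 16 = -32
Determinant = -16*-16 - (-6)^2 = 220
Discriminant = (-32)^2 - 4*220 = 144.0
Eigenvalues: lambda_1 = -22.0, lambda_2 = -10.0
The function is concave.

1


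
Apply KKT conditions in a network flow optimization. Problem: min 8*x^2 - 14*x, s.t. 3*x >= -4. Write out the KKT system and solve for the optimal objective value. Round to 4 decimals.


Step 1: Try lambda = 0 (constraint inactive).
Stationarity: 2*8*x - 14 = 0
x* = 14/(2*8) = 0.875
Check constraint: 3*0.875 = 2.625 >= -4 -- satisfied.
Step 2: Compute optimal value.
f(x*) = 8*0.875^2 - 14*0.875 = -6.125


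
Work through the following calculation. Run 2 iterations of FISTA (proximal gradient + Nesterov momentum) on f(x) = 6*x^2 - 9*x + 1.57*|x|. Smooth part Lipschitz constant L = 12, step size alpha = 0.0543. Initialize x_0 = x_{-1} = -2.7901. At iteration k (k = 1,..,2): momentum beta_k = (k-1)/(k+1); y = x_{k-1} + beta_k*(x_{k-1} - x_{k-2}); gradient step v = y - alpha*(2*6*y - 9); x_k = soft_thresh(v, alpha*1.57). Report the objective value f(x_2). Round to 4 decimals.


FISTA on f(x) = 6*x^2 - 9*x + 1.57*|x|
L = 12, alpha = 0.0543
Iteration 1: beta = 0.0, y = -2.7901 + 0.0*(-2.7901 + 2.7901) = -2.7901
  grad(y) = -42.4812, v = y - alpha*grad = -0.4834
  prox(v) = soft_thresh(-0.4834, 0.0853) = -0.3981
Iteration 2: beta = 0.3333, y = -0.3981 + 0.3333*(-0.3981 + 2.7901) = 0.3992
  grad(y) = -4.2095, v = y - alpha*grad = 0.6278
  prox(v) = soft_thresh(0.6278, 0.0853) = 0.5425
f(x_2) = 6*0.5425^2 - 9*0.5425 + 1.57*|0.5425| = -2.265


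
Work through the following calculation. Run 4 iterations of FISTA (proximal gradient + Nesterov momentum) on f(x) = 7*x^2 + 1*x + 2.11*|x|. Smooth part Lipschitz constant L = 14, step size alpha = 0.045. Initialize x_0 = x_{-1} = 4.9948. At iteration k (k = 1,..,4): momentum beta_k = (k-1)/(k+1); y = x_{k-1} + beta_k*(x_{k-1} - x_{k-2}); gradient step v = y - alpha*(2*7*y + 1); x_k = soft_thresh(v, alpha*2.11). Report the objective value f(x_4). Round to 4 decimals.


FISTA on f(x) = 7*x^2 + 1*x + 2.11*|x|
L = 14, alpha = 0.045
Iteration 1: beta = 0.0, y = 4.9948 + 0.0*(4.9948 - 4.9948) = 4.9948
  grad(y) = 70.9272, v = y - alpha*grad = 1.8031
  prox(v) = soft_thresh(1.8031, 0.095) = 1.7081
Iteration 2: beta = 0.3333, y = 1.7081 + 0.3333*(1.7081 - 4.9948) = 0.6126
  grad(y) = 9.576, v = y - alpha*grad = 0.1817
  prox(v) = soft_thresh(0.1817, 0.095) = 0.0867
Iteration 3: beta = 0.5, y = 0.0867 + 0.5*(0.0867 - 1.7081) = -0.724
  grad(y) = -9.1362, v = y - alpha*grad = -0.3129
  prox(v) = soft_thresh(-0.3129, 0.095) = -0.2179
Iteration 4: beta = 0.6, y = -0.2179 + 0.6*(-0.2179 - 0.0867) = -0.4007
  grad(y) = -4.61, v = y - alpha*grad = -0.1933
  prox(v) = soft_thresh(-0.1933, 0.095) = -0.0983
f(x_4) = 7*(-0.0983)^2 + 1*(-0.0983) + 2.11*|-0.0983| = 0.1768


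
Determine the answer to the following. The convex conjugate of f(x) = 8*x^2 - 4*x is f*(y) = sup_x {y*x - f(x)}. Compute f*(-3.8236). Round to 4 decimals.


f*(y) = sup_x {y*x - a*x^2 - b*x} = sup_x {(y-b)*x - a*x^2}
FOC: (y - b) - 2a*x = 0 => x* = (y - b)/(2a)
x* = (-3.8236 + 4)/(2*8) = 0.011
f*(-3.8236) = (y-b)^2/(4a) = (-3.8236 + 4)^2/(4*8)
= 0.0311/32 = 0.001


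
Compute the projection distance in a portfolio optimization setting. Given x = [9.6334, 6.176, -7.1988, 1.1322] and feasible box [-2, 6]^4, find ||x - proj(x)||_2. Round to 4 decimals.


Project each component onto [-2, 6].
clip(9.6334) = 6.0, clip(6.176) = 6.0, clip(-7.1988) = -2.0, clip(1.1322) = 1.1322
Projection = [6.0, 6.0, -2.0, 1.1322]
Squared diffs: [13.2016, 0.031, 27.0275, 0.0]
Distance = sqrt(40.2601) = 6.3451


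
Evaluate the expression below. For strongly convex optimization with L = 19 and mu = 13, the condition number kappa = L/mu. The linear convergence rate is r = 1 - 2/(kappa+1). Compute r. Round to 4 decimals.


Step 1: Compute the condition number.
kappa = L/mu = 19/13 = 1.4615
Step 2: Compute the convergence rate.
r = 1 - 2/(kappa + 1) = 1 - 2*mu/(L + mu) = (L - mu)/(L + mu) = 6/32 = 0.1875


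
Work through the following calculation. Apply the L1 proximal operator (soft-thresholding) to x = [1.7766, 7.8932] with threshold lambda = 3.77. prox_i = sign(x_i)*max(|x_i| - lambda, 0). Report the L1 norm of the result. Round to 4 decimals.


Soft-thresholding with lambda = 3.77:
prox(1.7766) = sign(1.7766)*max(|1.7766| - 3.77, 0) = 0.0
prox(7.8932) = sign(7.8932)*max(|7.8932| - 3.77, 0) = 4.1232
prox(x) = [0.0, 4.1232]
||prox(x)||_1 = 0.0 + 4.1232 = 4.1232


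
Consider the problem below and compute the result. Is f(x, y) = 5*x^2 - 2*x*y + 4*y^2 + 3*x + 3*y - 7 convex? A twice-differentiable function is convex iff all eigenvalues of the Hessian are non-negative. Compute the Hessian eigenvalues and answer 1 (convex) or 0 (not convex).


The Hessian of f(x,y) = 5*x^2 - 2*x*y + 4*y^2 + 3*x + 3*y - 7 is:
H = [[10, -2], [-2, 8]]
Trace = 10 + 8 = 18
Determinant = 10*8 - (-2)^2 = 76
Discriminant = (18)^2 - 4*76 = 20.0
Eigenvalues: lambda_1 = 6.7639, lambda_2 = 11.2361
The function is convex.

1


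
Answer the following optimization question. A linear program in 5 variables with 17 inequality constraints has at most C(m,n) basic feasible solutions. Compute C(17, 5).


Each vertex corresponds to some choice of n active constraints out of m, so the number of vertices is at most C(m, n) = m! / (n!(m-n)!).
m = 17, n = 5
Numerator: 17 * 16 * 15 * 14 * 13
Denominator: 5! = 120
C(17, 5) = 6188


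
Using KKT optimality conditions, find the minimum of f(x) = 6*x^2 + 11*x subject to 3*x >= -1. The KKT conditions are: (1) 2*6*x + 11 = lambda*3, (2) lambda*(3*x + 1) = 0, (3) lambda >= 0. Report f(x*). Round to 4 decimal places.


Step 1: Try lambda = 0 (constraint inactive).
x_unc = -11/(2*6) = -0.9167
Check: 3*-0.9167 = -2.7501 < -1 -- violated!
Step 2: Constraint must be active: 3*x = -1
x* = -1/3 = -0.3333 (rounded; the exact value -1/3 is used below)
lambda = (2*6*(-1/3) + 11)/3 = 2.3333
Step 3: Compute optimal value.
f(x*) = 6*(-1/3)^2 + 11*(-1/3) = -3.0


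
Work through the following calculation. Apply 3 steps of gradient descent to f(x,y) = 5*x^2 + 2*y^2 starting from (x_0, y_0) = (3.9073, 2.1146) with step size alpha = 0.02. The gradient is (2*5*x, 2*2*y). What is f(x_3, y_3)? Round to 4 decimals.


Gradient descent on f(x,y) = 5*x^2 + 2*y^2.
Starting point: (3.9073, 2.1146), alpha = 0.02
Step 1: grad_x = 2*5*3.9073 = 39.073, grad_y = 2*2*2.1146 = 8.4584
  x_1 = 3.9073 - 0.02*39.073 = 3.1258
  y_1 = 2.1146 - 0.02*8.4584 = 1.9454
Step 2: grad_x = 2*5*3.1258 = 31.2584, grad_y = 2*2*1.9454 = 7.7817
  x_2 = 3.1258 - 0.02*31.2584 = 2.5007
  y_2 = 1.9454 - 0.02*7.7817 = 1.7898
Step 3: grad_x = 2*5*2.5007 = 25.0067, grad_y = 2*2*1.7898 = 7.1592
  x_3 = 2.5007 - 0.02*25.0067 = 2.0005
  y_3 = 1.7898 - 0.02*7.1592 = 1.6466
f(2.0005, 1.6466) = 5*2.0005^2 + 2*1.6466^2 = 25.4334


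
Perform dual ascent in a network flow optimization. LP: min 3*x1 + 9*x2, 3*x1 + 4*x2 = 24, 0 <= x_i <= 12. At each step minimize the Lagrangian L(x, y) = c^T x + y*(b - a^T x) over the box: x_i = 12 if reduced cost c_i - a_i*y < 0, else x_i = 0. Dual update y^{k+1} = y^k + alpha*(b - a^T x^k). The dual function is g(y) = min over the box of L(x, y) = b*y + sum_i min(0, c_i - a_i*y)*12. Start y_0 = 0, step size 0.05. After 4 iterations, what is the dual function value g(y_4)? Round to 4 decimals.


Dual ascent for LP: min 3*x1 + 9*x2, 3*x1 + 4*x2 = 24, 0 <= x_i <= 12
Step 1: y^k = 0.0, reduced costs: (3.0, 9.0)
  x^k = (0.0, 0.0), subgradient = b - a^T x = 24.0
  y^{k+1} = 0.0 + 0.05*24.0 = 1.2
Step 2: y^k = 1.2, reduced costs: (-0.6, 4.2)
  x^k = (12.0, 0.0), subgradient = b - a^T x = -12.0
  y^{k+1} = 1.2 + 0.05*-12.0 = 0.6
Step 3: y^k = 0.6, reduced costs: (1.2, 6.6)
  x^k = (0.0, 0.0), subgradient = b - a^T x = 24.0
  y^{k+1} = 0.6 + 0.05*24.0 = 1.8
Step 4: y^k = 1.8, reduced costs: (-2.4, 1.8)
  x^k = (12.0, 0.0), subgradient = b - a^T x = -12.0
  y^{k+1} = 1.8 + 0.05*-12.0 = 1.2
Dual objective at y_4 = 1.2: reduced costs (-0.6, 4.2), box minimizer x = (12.0, 0.0)
g(y_4) = b*y + (c1 - a1*y)*x1 + (c2 - a2*y)*x2 = 24*1.2 + (-0.6)*12.0 + 4.2*0.0 = 28.8 - 7.2 + 0.0 = 21.6


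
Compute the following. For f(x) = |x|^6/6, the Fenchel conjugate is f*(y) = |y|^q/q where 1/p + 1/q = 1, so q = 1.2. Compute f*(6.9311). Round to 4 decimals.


The conjugate exponent q satisfies 1/p + 1/q = 1.
p = 6, so q = 6/(6 - 1) = 1.2
|y|^q = 6.9311^1.2 = 10.2085
f*(6.9311) = 10.2085 / 1.2 = 8.5071


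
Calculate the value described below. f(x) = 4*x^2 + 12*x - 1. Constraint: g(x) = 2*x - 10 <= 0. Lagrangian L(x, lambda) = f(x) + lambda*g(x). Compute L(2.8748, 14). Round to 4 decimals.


Step 1: Evaluate f(x).
f(2.8748) = 4*2.8748^2 + 12*2.8748 - 1 = 66.5555
Step 2: Evaluate g(x).
g(2.8748) = 2*2.8748 - 10 = -4.2504
Step 3: Compute Lagrangian.
L = 66.5555 + 14*-4.2504 = 7.0499


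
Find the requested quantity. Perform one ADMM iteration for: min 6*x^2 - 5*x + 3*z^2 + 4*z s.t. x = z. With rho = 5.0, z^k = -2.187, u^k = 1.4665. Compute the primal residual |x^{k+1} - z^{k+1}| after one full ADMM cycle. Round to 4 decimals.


ADMM iteration with rho = 5.0, z^k = -2.187, u^k = 1.4665
Step 1: x-update.
Minimize 6*x^2 - 5*x + (5.0/2)*(x + 2.187 + 1.4665)^2
FOC: (2*6 + 5.0)*x = 5 + 5.0*(-2.187 - 1.4665)
x^{k+1} = -0.7804
Step 2: z-update.
Minimize 3*z^2 + 4*z + (5.0/2)*(-0.7804 - z + 1.4665)^2
FOC: (2*3 + 5.0)*z = -4 + 5.0*(-0.7804 + 1.4665)
z^{k+1} = -0.0518
Step 3: u-update.
u^{k+1} = 1.4665 - 0.7804 + 0.0518 = 0.7379
Step 4: Primal residual = |-0.7804 + 0.0518| = 0.7286


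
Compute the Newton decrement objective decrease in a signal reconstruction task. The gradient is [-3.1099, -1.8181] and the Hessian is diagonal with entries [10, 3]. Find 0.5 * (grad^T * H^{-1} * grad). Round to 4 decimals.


Step 1: H is diagonal, so H^(-1) * g = [-0.311, -0.606].
Step 2: g^T H^(-1) g = sum_i g_i^2 / H_ii
  = (-3.1099)^2/10 + (-1.8181)^2/3
  = 0.9671 + 1.1018 = 2.069
Step 3: Objective decrease = 0.5 * g^T H^(-1) g = 1.0345


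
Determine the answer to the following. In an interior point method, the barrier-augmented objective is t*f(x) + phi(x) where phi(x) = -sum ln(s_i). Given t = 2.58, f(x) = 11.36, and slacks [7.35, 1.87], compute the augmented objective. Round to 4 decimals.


Step 1: Compute log-barrier.
ln values: [1.9947, 0.6259]
phi = -(1.9947 + 0.6259) = -2.6206
Step 2: Compute augmented objective.
t*f(x) = 2.58*11.36 = 29.3088
Total = 29.3088 - 2.6206 = 26.6882


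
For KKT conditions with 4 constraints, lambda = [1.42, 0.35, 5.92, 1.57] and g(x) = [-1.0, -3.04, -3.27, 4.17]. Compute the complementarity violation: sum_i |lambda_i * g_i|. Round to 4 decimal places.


KKT complementary slackness check:
lambda_1 * g_1 = 1.42 * -1.0 = -1.42
lambda_2 * g_2 = 0.35 * -3.04 = -1.064
lambda_3 * g_3 = 5.92 * -3.27 = -19.3584
lambda_4 * g_4 = 1.57 * 4.17 = 6.5469
Total violation = 1.42 + 1.064 + 19.3584 + 6.5469 = 28.3893


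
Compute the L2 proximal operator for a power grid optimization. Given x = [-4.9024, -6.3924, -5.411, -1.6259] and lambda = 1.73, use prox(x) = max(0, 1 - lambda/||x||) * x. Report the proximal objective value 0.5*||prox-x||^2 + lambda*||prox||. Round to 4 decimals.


Step 1: Compute ||x||.
||x|| = 9.8397
Step 2: Compute scaling factor.
scale = max(0, 1 - 1.73/9.8397) = 0.8242
Step 3: prox(x) = [-4.0405, -5.2685, -4.4596, -1.34]
||prox(x)|| = 8.1097
Step 4: Proximal objective.
0.5*||prox-x||^2 = 1.4965
lambda*||prox|| = 14.0298
Total = 15.5262


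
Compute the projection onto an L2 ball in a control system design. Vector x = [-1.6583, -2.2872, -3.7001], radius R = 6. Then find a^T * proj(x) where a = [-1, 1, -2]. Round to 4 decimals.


Step 1: Compute ||x|| (intermediates to 6 decimals).
||x|| = sqrt((-1.6583)^2 + (-2.2872)^2 + (-3.7001)^2) = 4.655318
Step 2: Project.
Since ||x|| <= R, proj = x (no scaling needed).
proj(x) = [-1.6583, -2.2872, -3.7001]
Step 3: Dot product.
a^T * proj(x) = -1*(-1.6583) + 1*(-2.2872) - 2*(-3.7001) = 6.7713


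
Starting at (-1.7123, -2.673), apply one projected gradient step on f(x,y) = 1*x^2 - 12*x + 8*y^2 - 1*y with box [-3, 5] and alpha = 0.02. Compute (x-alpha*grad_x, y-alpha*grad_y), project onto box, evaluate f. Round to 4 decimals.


Step 1: Compute gradient at (-1.7123, -2.673).
grad_x = 2*1*-1.7123 - 12 = -15.4246
grad_y = 2*8*-2.673 - 1 = -43.768
Step 2: Gradient step.
x_raw = -1.7123 - 0.02*-15.4246 = -1.4038
y_raw = -2.673 - 0.02*-43.768 = -1.7976
Step 3: Project onto [-3, 5].
x_proj = clip(-1.4038) = -1.4038
y_proj = clip(-1.7976) = -1.7976
Step 4: Evaluate f.
f(-1.4038, -1.7976) = 46.4661


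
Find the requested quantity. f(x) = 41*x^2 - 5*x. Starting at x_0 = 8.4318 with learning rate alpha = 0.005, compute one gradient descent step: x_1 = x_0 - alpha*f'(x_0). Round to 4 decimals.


We compute the gradient at x_0 and apply the update.
f'(x) = 82*x - 5
f'(8.4318) = 82*8.4318 - 5 = 686.4076
x_1 = 8.4318 - 0.005*686.4076 = 4.9998


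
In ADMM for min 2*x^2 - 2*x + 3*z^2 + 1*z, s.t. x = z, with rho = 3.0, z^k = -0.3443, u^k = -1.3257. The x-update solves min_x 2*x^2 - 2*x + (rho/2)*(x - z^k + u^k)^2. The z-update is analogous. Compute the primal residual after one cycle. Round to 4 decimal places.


ADMM iteration with rho = 3.0, z^k = -0.3443, u^k = -1.3257
Step 1: x-update.
Minimize 2*x^2 - 2*x + (3.0/2)*(x + 0.3443 - 1.3257)^2
FOC: (2*2 + 3.0)*x = 2 + 3.0*(-0.3443 + 1.3257)
x^{k+1} = 0.7063
Step 2: z-update.
Minimize 3*z^2 + 1*z + (3.0/2)*(0.7063 - z - 1.3257)^2
FOC: (2*3 + 3.0)*z = -1 + 3.0*(0.7063 - 1.3257)
z^{k+1} = -0.3176
Step 3: u-update.
u^{k+1} = -1.3257 + 0.7063 + 0.3176 = -0.3018
Step 4: Primal residual = |0.7063 + 0.3176| = 1.0239


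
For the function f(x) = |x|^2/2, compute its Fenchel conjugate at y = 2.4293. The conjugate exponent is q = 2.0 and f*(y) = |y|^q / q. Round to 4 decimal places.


The conjugate exponent q satisfies 1/p + 1/q = 1.
p = 2, so q = 2/(2 - 1) = 2.0
|y|^q = 2.4293^2.0 = 5.9015
f*(2.4293) = 5.9015 / 2.0 = 2.9507


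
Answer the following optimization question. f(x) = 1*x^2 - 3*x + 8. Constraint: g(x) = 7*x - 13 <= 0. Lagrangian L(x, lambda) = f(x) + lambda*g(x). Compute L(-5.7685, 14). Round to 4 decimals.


Step 1: Evaluate f(x).
f(-5.7685) = 1*(-5.7685)^2 - 3*(-5.7685) + 8 = 58.5811
Step 2: Evaluate g(x).
g(-5.7685) = 7*-5.7685 - 13 = -53.3795
Step 3: Compute Lagrangian.
L = 58.5811 + 14*-53.3795 = -688.7319


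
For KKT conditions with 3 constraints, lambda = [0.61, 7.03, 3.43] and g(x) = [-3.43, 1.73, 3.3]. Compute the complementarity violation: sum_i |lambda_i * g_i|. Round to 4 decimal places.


KKT complementary slackness check:
lambda_1 * g_1 = 0.61 * -3.43 = -2.0923
lambda_2 * g_2 = 7.03 * 1.73 = 12.1619
lambda_3 * g_3 = 3.43 * 3.3 = 11.319
Total violation = 2.0923 + 12.1619 + 11.319 = 25.5732


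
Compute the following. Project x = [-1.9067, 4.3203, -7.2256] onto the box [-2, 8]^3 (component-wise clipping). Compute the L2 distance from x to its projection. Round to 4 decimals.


Project each component onto [-2, 8].
clip(-1.9067) = -1.9067, clip(4.3203) = 4.3203, clip(-7.2256) = -2.0
Projection = [-1.9067, 4.3203, -2.0]
Squared diffs: [0.0, 0.0, 27.3069]
Distance = sqrt(27.3069) = 5.2256


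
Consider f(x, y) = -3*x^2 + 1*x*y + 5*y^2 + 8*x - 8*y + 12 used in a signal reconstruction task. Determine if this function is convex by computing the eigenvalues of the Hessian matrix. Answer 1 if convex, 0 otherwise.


The Hessian of f(x,y) = -3*x^2 + 1*x*y + 5*y^2 + 8*x - 8*y + 12 is:
H = [[-6, 1], [1, 10]]
Trace = -6 + 10 = 4
Determinant = -6*10 - (1)^2 = -61
Discriminant = (4)^2 - 4*-61 = 260.0
Eigenvalues: lambda_1 = -6.0623, lambda_2 = 10.0623
The function is not convex.

0


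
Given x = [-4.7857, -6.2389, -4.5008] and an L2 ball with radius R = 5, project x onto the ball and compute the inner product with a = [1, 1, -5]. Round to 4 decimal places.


Step 1: Compute ||x|| (intermediates to 6 decimals).
||x|| = sqrt((-4.7857)^2 + (-6.2389)^2 + (-4.5008)^2) = 9.060022
Step 2: Project.
Since ||x|| > R, scale = R/||x|| = 5/9.060022 = 0.551875, proj(x) = scale * x
proj(x) = [-2.641108, -3.443093, -2.483879]
Step 3: Dot product.
a^T * proj(x) = 1*(-2.641108) + 1*(-3.443093) - 5*(-2.483879) = 6.3352


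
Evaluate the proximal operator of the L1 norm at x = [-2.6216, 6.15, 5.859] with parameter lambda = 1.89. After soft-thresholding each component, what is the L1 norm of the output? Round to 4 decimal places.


Soft-thresholding with lambda = 1.89:
prox(-2.6216) = sign(-2.6216)*max(|-2.6216| - 1.89, 0) = -0.7316
prox(6.15) = sign(6.15)*max(|6.15| - 1.89, 0) = 4.26
prox(5.859) = sign(5.859)*max(|5.859| - 1.89, 0) = 3.969
prox(x) = [-0.7316, 4.26, 3.969]
||prox(x)||_1 = 0.7316 + 4.26 + 3.969 = 8.9606


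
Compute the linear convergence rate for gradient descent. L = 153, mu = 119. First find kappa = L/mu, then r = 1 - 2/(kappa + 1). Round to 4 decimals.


Step 1: Compute the condition number.
kappa = L/mu = 153/119 = 1.2857
Step 2: Compute the convergence rate.
r = 1 - 2/(kappa + 1) = 1 - 2*mu/(L + mu) = (L - mu)/(L + mu) = 34/272 = 0.125


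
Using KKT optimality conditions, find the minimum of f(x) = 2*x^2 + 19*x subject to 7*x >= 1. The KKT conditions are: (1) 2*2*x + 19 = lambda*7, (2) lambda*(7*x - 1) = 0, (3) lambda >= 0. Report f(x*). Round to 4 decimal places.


Step 1: Try lambda = 0 (constraint inactive).
x_unc = -19/(2*2) = -4.75
Check: 7*-4.75 = -33.25 < 1 -- violated!
Step 2: Constraint must be active: 7*x = 1
x* = 1/7 = 0.1429 (rounded; the exact value 1/7 is used below)
lambda = (2*2*(1/7) + 19)/7 = 2.7959
Step 3: Compute optimal value.
f(x*) = 2*(1/7)^2 + 19*(1/7) = 2.7551


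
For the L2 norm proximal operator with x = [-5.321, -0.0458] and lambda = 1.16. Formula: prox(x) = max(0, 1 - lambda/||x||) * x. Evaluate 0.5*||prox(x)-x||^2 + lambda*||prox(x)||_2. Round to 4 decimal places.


Step 1: Compute ||x||.
||x|| = 5.3212
Step 2: Compute scaling factor.
scale = max(0, 1 - 1.16/5.3212) = 0.782
Step 3: prox(x) = [-4.161, -0.0358]
||prox(x)|| = 4.1612
Step 4: Proximal objective.
0.5*||prox-x||^2 = 0.6728
lambda*||prox|| = 4.827
Total = 5.4998


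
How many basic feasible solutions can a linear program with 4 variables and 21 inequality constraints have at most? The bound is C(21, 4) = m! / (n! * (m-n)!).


Each vertex corresponds to some choice of n active constraints out of m, so the number of vertices is at most C(m, n) = m! / (n!(m-n)!).
m = 21, n = 4
Numerator: 21 * 20 * 19 * 18
Denominator: 4! = 24
C(21, 4) = 5985


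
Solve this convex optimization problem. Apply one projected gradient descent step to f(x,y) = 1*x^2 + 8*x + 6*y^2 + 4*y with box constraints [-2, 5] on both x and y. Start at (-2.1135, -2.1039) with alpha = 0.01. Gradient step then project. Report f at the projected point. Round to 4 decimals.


Step 1: Compute gradient at (-2.1135, -2.1039).
grad_x = 2*1*-2.1135 + 8 = 3.773
grad_y = 2*6*-2.1039 + 4 = -21.2468
Step 2: Gradient step.
x_raw = -2.1135 - 0.01*3.773 = -2.1512
y_raw = -2.1039 - 0.01*-21.2468 = -1.8914
Step 3: Project onto [-2, 5].
x_proj = clip(-2.1512) = -2.0
y_proj = clip(-1.8914) = -1.8914
Step 4: Evaluate f.
f(-2.0, -1.8914) = 1.8994


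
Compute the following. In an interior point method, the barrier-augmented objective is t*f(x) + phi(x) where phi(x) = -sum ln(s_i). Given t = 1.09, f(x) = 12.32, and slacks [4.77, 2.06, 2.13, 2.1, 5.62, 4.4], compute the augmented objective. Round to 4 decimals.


Step 1: Compute log-barrier.
ln values: [1.5623, 0.7227, 0.7561, 0.7419, 1.7263, 1.4816]
phi = -(1.5623 + 0.7227 + 0.7561 + 0.7419 + 1.7263 + 1.4816) = -6.991
Step 2: Compute augmented objective.
t*f(x) = 1.09*12.32 = 13.4288
Total = 13.4288 - 6.991 = 6.4378


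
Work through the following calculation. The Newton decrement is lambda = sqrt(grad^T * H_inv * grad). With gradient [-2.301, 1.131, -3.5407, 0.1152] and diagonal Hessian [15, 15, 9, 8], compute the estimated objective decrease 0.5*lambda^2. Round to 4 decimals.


Step 1: H is diagonal, so H^(-1) * g = [-0.1534, 0.0754, -0.3934, 0.0144].
Step 2: g^T H^(-1) g = sum_i g_i^2 / H_ii
  = (-2.301)^2/15 + (1.131)^2/15 + (-3.5407)^2/9 + (0.1152)^2/8
  = 0.353 + 0.0853 + 1.393 + 0.0017 = 1.8329
Step 3: Objective decrease = 0.5 * g^T H^(-1) g = 0.9164


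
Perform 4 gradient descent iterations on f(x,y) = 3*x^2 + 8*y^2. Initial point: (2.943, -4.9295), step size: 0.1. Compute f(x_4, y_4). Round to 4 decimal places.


Gradient descent on f(x,y) = 3*x^2 + 8*y^2.
Starting point: (2.943, -4.9295), alpha = 0.1
Step 1: grad_x = 2*3*2.943 = 17.658, grad_y = 2*8*-4.9295 = -78.872
  x_1 = 2.943 - 0.1*17.658 = 1.1772
  y_1 = -4.9295 - 0.1*-78.872 = 2.9577
Step 2: grad_x = 2*3*1.1772 = 7.0632, grad_y = 2*8*2.9577 = 47.3232
  x_2 = 1.1772 - 0.1*7.0632 = 0.4709
  y_2 = 2.9577 - 0.1*47.3232 = -1.7746
Step 3: grad_x = 2*3*0.4709 = 2.8253, grad_y = 2*8*-1.7746 = -28.3939
  x_3 = 0.4709 - 0.1*2.8253 = 0.1884
  y_3 = -1.7746 - 0.1*-28.3939 = 1.0648
Step 4: grad_x = 2*3*0.1884 = 1.1301, grad_y = 2*8*1.0648 = 17.0364
  x_4 = 0.1884 - 0.1*1.1301 = 0.0753
  y_4 = 1.0648 - 0.1*17.0364 = -0.6389
f(0.0753, -0.6389) = 3*0.0753^2 + 8*(-0.6389)^2 = 3.2822


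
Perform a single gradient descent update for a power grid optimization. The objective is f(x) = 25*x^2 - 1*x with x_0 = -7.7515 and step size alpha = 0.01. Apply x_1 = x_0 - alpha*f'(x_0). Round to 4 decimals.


We compute the gradient at x_0 and apply the update.
f'(x) = 50*x - 1
f'(-7.7515) = 50*-7.7515 - 1 = -388.575
x_1 = -7.7515 - 0.01*-388.575 = -3.8658


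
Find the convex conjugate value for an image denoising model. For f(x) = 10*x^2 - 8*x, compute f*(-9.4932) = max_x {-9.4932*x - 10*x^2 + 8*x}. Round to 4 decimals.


f*(y) = sup_x {y*x - a*x^2 - b*x} = sup_x {(y-b)*x - a*x^2}
FOC: (y - b) - 2a*x = 0 => x* = (y - b)/(2a)
x* = (-9.4932 + 8)/(2*10) = -0.0747
f*(-9.4932) = (y-b)^2/(4a) = (-9.4932 + 8)^2/(4*10)
= 2.2296/40 = 0.0557


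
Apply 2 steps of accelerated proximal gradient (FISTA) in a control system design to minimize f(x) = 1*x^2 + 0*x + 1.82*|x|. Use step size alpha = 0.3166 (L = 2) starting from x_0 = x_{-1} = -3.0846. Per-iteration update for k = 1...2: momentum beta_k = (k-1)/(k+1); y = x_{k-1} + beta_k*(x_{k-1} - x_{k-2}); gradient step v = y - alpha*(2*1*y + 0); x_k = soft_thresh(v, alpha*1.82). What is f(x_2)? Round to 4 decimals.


FISTA on f(x) = 1*x^2 + 0*x + 1.82*|x|
L = 2, alpha = 0.3166
Iteration 1: beta = 0.0, y = -3.0846 + 0.0*(-3.0846 + 3.0846) = -3.0846
  grad(y) = -6.1692, v = y - alpha*grad = -1.1314
  prox(v) = soft_thresh(-1.1314, 0.5762) = -0.5552
Iteration 2: beta = 0.3333, y = -0.5552 + 0.3333*(-0.5552 + 3.0846) = 0.2879
  grad(y) = 0.5758, v = y - alpha*grad = 0.1056
  prox(v) = soft_thresh(0.1056, 0.5762) = 0.0
f(x_2) = 1*0.0^2 + 0*0.0 + 1.82*|0.0| = 0.0


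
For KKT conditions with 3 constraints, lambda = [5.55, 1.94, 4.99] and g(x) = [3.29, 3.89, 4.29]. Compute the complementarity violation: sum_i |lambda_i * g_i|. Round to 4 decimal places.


KKT complementary slackness check:
lambda_1 * g_1 = 5.55 * 3.29 = 18.2595
lambda_2 * g_2 = 1.94 * 3.89 = 7.5466
lambda_3 * g_3 = 4.99 * 4.29 = 21.4071
Total violation = 18.2595 + 7.5466 + 21.4071 = 47.2132


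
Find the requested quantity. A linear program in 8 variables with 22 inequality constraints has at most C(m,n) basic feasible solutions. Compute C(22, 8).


Each vertex corresponds to some choice of n active constraints out of m, so the number of vertices is at most C(m, n) = m! / (n!(m-n)!).
m = 22, n = 8
Numerator: 22 * 21 * 20 * 19 * 18 * 17 * 16 * 15
Denominator: 8! = 40320
C(22, 8) = 319770


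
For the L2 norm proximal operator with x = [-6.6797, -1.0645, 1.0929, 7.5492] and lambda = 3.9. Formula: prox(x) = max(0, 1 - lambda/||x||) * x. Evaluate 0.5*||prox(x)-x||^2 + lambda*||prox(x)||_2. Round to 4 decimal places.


Step 1: Compute ||x||.
||x|| = 10.1949
Step 2: Compute scaling factor.
scale = max(0, 1 - 3.9/10.1949) = 0.6175
Step 3: prox(x) = [-4.1244, -0.6573, 0.6748, 4.6613]
||prox(x)|| = 6.2949
Step 4: Proximal objective.
0.5*||prox-x||^2 = 7.605
lambda*||prox|| = 24.5501
Total = 32.1552


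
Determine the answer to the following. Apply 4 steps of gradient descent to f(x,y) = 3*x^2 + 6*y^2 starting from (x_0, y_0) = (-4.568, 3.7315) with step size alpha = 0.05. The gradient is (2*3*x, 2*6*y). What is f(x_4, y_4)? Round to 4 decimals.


Gradient descent on f(x,y) = 3*x^2 + 6*y^2.
Starting point: (-4.568, 3.7315), alpha = 0.05
Step 1: grad_x = 2*3*-4.568 = -27.408, grad_y = 2*6*3.7315 = 44.778
  x_1 = -4.568 - 0.05*-27.408 = -3.1976
  y_1 = 3.7315 - 0.05*44.778 = 1.4926
Step 2: grad_x = 2*3*-3.1976 = -19.1856, grad_y = 2*6*1.4926 = 17.9112
  x_2 = -3.1976 - 0.05*-19.1856 = -2.2383
  y_2 = 1.4926 - 0.05*17.9112 = 0.597
Step 3: grad_x = 2*3*-2.2383 = -13.4299, grad_y = 2*6*0.597 = 7.1645
  x_3 = -2.2383 - 0.05*-13.4299 = -1.5668
  y_3 = 0.597 - 0.05*7.1645 = 0.2388
Step 4: grad_x = 2*3*-1.5668 = -9.4009, grad_y = 2*6*0.2388 = 2.8658
  x_4 = -1.5668 - 0.05*-9.4009 = -1.0968
  y_4 = 0.2388 - 0.05*2.8658 = 0.0955
f(-1.0968, 0.0955) = 3*(-1.0968)^2 + 6*0.0955^2 = 3.6635


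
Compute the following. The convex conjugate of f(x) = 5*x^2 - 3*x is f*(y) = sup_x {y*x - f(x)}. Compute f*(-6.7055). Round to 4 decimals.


f*(y) = sup_x {y*x - a*x^2 - b*x} = sup_x {(y-b)*x - a*x^2}
FOC: (y - b) - 2a*x = 0 => x* = (y - b)/(2a)
x* = (-6.7055 + 3)/(2*5) = -0.3706
f*(-6.7055) = (y-b)^2/(4a) = (-6.7055 + 3)^2/(4*5)
= 13.7307/20 = 0.6865


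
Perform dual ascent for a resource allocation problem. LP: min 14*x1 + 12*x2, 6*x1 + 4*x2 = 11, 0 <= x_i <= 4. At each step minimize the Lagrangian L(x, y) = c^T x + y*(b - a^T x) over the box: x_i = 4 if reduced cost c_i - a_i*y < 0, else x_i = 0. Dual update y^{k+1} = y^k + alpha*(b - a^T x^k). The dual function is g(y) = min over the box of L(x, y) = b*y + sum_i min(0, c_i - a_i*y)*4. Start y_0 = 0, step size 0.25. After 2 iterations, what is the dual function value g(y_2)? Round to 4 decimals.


Dual ascent for LP: min 14*x1 + 12*x2, 6*x1 + 4*x2 = 11, 0 <= x_i <= 4
Step 1: y^k = 0.0, reduced costs: (14.0, 12.0)
  x^k = (0.0, 0.0), subgradient = b - a^T x = 11.0
  y^{k+1} = 0.0 + 0.25*11.0 = 2.75
Step 2: y^k = 2.75, reduced costs: (-2.5, 1.0)
  x^k = (4.0, 0.0), subgradient = b - a^T x = -13.0
  y^{k+1} = 2.75 + 0.25*-13.0 = -0.5
Dual objective at y_2 = -0.5: reduced costs (17.0, 14.0), box minimizer x = (0.0, 0.0)
g(y_2) = b*y + (c1 - a1*y)*x1 + (c2 - a2*y)*x2 = 11*(-0.5) + 17.0*0.0 + 14.0*0.0 = -5.5 + 0.0 + 0.0 = -5.5
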